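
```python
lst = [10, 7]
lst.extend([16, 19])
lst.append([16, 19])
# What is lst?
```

After line 1: lst = [10, 7]
After line 2 (extend unpacks [16, 19]): lst = [10, 7, 16, 19]
After line 3 (append adds [16, 19] as single element): lst = [10, 7, 16, 19, [16, 19]]

[10, 7, 16, 19, [16, 19]]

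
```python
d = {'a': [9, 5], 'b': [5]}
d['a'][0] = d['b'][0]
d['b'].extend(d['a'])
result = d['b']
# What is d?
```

After line 1: d = {'a': [9, 5], 'b': [5]}
After line 2 (a[0] = b[0] = 5): d = {'a': [5, 5], 'b': [5]}
After line 3 (b.extend(a) appends [5, 5]): d = {'a': [5, 5], 'b': [5, 5, 5]}
After line 4: result = d['b'] = [5, 5, 5]

{'a': [5, 5], 'b': [5, 5, 5]}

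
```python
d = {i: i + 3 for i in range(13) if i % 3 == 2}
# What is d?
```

{2: 5, 5: 8, 8: 11, 11: 14}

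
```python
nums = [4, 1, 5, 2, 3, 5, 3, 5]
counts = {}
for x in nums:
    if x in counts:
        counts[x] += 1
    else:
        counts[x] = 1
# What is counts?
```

Initial: counts = {}, nums = [4, 1, 5, 2, 3, 5, 3, 5]
See 4: counts = {4: 1}
See 1: counts = {4: 1, 1: 1}
See 5: counts = {4: 1, 1: 1, 5: 1}
See 2: counts = {4: 1, 1: 1, 5: 1, 2: 1}
See 3: counts = {4: 1, 1: 1, 5: 1, 2: 1, 3: 1}
See 5: counts = {4: 1, 1: 1, 5: 2, 2: 1, 3: 1}
See 3: counts = {4: 1, 1: 1, 5: 2, 2: 1, 3: 2}
See 5: counts = {4: 1, 1: 1, 5: 3, 2: 1, 3: 2}

{4: 1, 1: 1, 5: 3, 2: 1, 3: 2}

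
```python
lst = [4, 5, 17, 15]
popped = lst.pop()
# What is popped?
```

15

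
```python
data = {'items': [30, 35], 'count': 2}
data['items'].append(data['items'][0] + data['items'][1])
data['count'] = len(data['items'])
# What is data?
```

After line 1: data = {'items': [30, 35], 'count': 2}
After line 2 (append 30 + 35 = 65): data = {'items': [30, 35, 65], 'count': 2}
After line 3 (count = len(items) = 3): data = {'items': [30, 35, 65], 'count': 3}

{'items': [30, 35, 65], 'count': 3}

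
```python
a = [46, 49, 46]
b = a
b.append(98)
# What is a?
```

After line 1: a = [46, 49, 46]
After line 2 (b = a is an alias, same object): a = [46, 49, 46], b = [46, 49, 46]
After line 3 (b.append mutates the shared list): a = [46, 49, 46, 98], b = [46, 49, 46, 98]

[46, 49, 46, 98]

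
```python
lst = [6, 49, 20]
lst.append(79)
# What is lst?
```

[6, 49, 20, 79]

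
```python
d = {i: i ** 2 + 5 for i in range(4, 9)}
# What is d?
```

{4: 21, 5: 30, 6: 41, 7: 54, 8: 69}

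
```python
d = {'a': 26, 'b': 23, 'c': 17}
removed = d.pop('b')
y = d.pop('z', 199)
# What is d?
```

After line 1: d = {'a': 26, 'b': 23, 'c': 17}
After line 2 (pop 'b' returns 23): d = {'a': 26, 'c': 17}, removed = 23
After line 3 (pop 'z' missing, returns default 199): d = {'a': 26, 'c': 17}, y = 199

{'a': 26, 'c': 17}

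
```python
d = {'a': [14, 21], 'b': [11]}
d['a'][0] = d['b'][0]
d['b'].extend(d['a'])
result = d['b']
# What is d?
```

After line 1: d = {'a': [14, 21], 'b': [11]}
After line 2 (a[0] = b[0] = 11): d = {'a': [11, 21], 'b': [11]}
After line 3 (b.extend(a) appends [11, 21]): d = {'a': [11, 21], 'b': [11, 11, 21]}
After line 4: result = d['b'] = [11, 11, 21]

{'a': [11, 21], 'b': [11, 11, 21]}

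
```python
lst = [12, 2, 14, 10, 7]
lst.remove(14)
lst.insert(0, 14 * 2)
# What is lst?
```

After line 1: lst = [12, 2, 14, 10, 7]
After line 2 (remove first 14): lst = [12, 2, 10, 7]
After line 3 (insert 28 at index 0): lst = [28, 12, 2, 10, 7]

[28, 12, 2, 10, 7]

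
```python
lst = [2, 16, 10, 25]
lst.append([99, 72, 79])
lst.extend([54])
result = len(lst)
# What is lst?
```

After line 1: lst = [2, 16, 10, 25]
After line 2 (append adds [99, 72, 79] as single element): lst = [2, 16, 10, 25, [99, 72, 79]]
After line 3 (extend unpacks [54], adds 54): lst = [2, 16, 10, 25, [99, 72, 79], 54]
After line 4: result = len(lst) = 6

[2, 16, 10, 25, [99, 72, 79], 54]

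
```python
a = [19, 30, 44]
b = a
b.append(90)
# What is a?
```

After line 1: a = [19, 30, 44]
After line 2 (b = a is an alias, same object): a = [19, 30, 44], b = [19, 30, 44]
After line 3 (b.append mutates the shared list): a = [19, 30, 44, 90], b = [19, 30, 44, 90]

[19, 30, 44, 90]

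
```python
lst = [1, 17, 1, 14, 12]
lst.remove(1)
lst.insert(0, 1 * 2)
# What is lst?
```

After line 1: lst = [1, 17, 1, 14, 12]
After line 2 (remove first 1): lst = [17, 1, 14, 12]
After line 3 (insert 2 at index 0): lst = [2, 17, 1, 14, 12]

[2, 17, 1, 14, 12]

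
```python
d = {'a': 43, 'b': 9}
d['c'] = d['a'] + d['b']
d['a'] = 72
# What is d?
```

After line 1: d = {'a': 43, 'b': 9}
After line 2 (d['c'] = 43 + 9): d = {'a': 43, 'b': 9, 'c': 52}
After line 3: d = {'a': 72, 'b': 9, 'c': 52}

{'a': 72, 'b': 9, 'c': 52}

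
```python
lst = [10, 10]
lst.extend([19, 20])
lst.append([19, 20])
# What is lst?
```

After line 1: lst = [10, 10]
After line 2 (extend unpacks [19, 20]): lst = [10, 10, 19, 20]
After line 3 (append adds [19, 20] as single element): lst = [10, 10, 19, 20, [19, 20]]

[10, 10, 19, 20, [19, 20]]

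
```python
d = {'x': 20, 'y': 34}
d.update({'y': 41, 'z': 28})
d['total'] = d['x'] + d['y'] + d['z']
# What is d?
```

After line 1: d = {'x': 20, 'y': 34}
After line 2 (y overwritten, z added): d = {'x': 20, 'y': 41, 'z': 28}
After line 3 (total = 20 + 41 + 28 = 89): d = {'x': 20, 'y': 41, 'z': 28, 'total': 89}

{'x': 20, 'y': 41, 'z': 28, 'total': 89}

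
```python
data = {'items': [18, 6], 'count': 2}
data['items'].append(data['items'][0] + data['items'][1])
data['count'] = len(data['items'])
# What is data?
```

After line 1: data = {'items': [18, 6], 'count': 2}
After line 2 (append 18 + 6 = 24): data = {'items': [18, 6, 24], 'count': 2}
After line 3 (count = len(items) = 3): data = {'items': [18, 6, 24], 'count': 3}

{'items': [18, 6, 24], 'count': 3}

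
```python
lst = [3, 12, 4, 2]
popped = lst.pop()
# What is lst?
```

[3, 12, 4]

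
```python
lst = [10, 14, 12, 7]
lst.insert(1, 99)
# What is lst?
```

[10, 99, 14, 12, 7]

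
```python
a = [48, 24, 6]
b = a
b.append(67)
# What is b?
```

After line 1: a = [48, 24, 6]
After line 2 (b = a is an alias, same object): a = [48, 24, 6], b = [48, 24, 6]
After line 3 (b.append mutates the shared list): a = [48, 24, 6, 67], b = [48, 24, 6, 67]

[48, 24, 6, 67]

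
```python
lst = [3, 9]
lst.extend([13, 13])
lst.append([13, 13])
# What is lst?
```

After line 1: lst = [3, 9]
After line 2 (extend unpacks [13, 13]): lst = [3, 9, 13, 13]
After line 3 (append adds [13, 13] as single element): lst = [3, 9, 13, 13, [13, 13]]

[3, 9, 13, 13, [13, 13]]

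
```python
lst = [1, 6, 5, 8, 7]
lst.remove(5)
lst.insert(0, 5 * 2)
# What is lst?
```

After line 1: lst = [1, 6, 5, 8, 7]
After line 2 (remove first 5): lst = [1, 6, 8, 7]
After line 3 (insert 10 at index 0): lst = [10, 1, 6, 8, 7]

[10, 1, 6, 8, 7]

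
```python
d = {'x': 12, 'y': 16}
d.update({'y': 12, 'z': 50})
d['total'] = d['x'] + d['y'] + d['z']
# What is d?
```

After line 1: d = {'x': 12, 'y': 16}
After line 2 (y overwritten, z added): d = {'x': 12, 'y': 12, 'z': 50}
After line 3 (total = 12 + 12 + 50 = 74): d = {'x': 12, 'y': 12, 'z': 50, 'total': 74}

{'x': 12, 'y': 12, 'z': 50, 'total': 74}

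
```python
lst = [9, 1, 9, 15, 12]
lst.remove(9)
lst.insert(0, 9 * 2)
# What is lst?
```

After line 1: lst = [9, 1, 9, 15, 12]
After line 2 (remove first 9): lst = [1, 9, 15, 12]
After line 3 (insert 18 at index 0): lst = [18, 1, 9, 15, 12]

[18, 1, 9, 15, 12]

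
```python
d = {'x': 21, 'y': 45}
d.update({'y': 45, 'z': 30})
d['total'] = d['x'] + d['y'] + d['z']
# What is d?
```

After line 1: d = {'x': 21, 'y': 45}
After line 2 (y overwritten, z added): d = {'x': 21, 'y': 45, 'z': 30}
After line 3 (total = 21 + 45 + 30 = 96): d = {'x': 21, 'y': 45, 'z': 30, 'total': 96}

{'x': 21, 'y': 45, 'z': 30, 'total': 96}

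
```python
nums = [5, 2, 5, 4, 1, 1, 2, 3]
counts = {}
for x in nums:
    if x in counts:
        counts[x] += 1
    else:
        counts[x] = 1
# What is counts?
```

Initial: counts = {}, nums = [5, 2, 5, 4, 1, 1, 2, 3]
See 5: counts = {5: 1}
See 2: counts = {5: 1, 2: 1}
See 5: counts = {5: 2, 2: 1}
See 4: counts = {5: 2, 2: 1, 4: 1}
See 1: counts = {5: 2, 2: 1, 4: 1, 1: 1}
See 1: counts = {5: 2, 2: 1, 4: 1, 1: 2}
See 2: counts = {5: 2, 2: 2, 4: 1, 1: 2}
See 3: counts = {5: 2, 2: 2, 4: 1, 1: 2, 3: 1}

{5: 2, 2: 2, 4: 1, 1: 2, 3: 1}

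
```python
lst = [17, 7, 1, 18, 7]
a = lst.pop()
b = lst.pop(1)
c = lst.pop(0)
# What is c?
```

After line 1: lst = [17, 7, 1, 18, 7]
After line 2 (pop() -> a = 7): lst = [17, 7, 1, 18]
After line 3 (pop(1) -> b = 7): lst = [17, 1, 18]
After line 4 (pop(0) -> c = 17): lst = [1, 18]

17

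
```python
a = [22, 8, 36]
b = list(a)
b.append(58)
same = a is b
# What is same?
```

After line 1: a = [22, 8, 36]
After line 2 (b = list(a) is a shallow copy, new object): a = [22, 8, 36], b = [22, 8, 36]
After line 3 (append only mutates b): a = [22, 8, 36], b = [22, 8, 36, 58]
After line 4 (same = a is b; different objects -> False): same = False

False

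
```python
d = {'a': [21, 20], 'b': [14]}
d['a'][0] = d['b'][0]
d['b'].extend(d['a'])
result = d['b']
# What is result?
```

After line 1: d = {'a': [21, 20], 'b': [14]}
After line 2 (a[0] = b[0] = 14): d = {'a': [14, 20], 'b': [14]}
After line 3 (b.extend(a) appends [14, 20]): d = {'a': [14, 20], 'b': [14, 14, 20]}
After line 4: result = d['b'] = [14, 14, 20]

[14, 14, 20]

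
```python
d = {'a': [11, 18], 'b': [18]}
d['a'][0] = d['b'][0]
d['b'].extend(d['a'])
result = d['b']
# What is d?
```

After line 1: d = {'a': [11, 18], 'b': [18]}
After line 2 (a[0] = b[0] = 18): d = {'a': [18, 18], 'b': [18]}
After line 3 (b.extend(a) appends [18, 18]): d = {'a': [18, 18], 'b': [18, 18, 18]}
After line 4: result = d['b'] = [18, 18, 18]

{'a': [18, 18], 'b': [18, 18, 18]}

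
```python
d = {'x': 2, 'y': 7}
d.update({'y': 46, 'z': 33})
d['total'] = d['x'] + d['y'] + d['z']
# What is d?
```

After line 1: d = {'x': 2, 'y': 7}
After line 2 (y overwritten, z added): d = {'x': 2, 'y': 46, 'z': 33}
After line 3 (total = 2 + 46 + 33 = 81): d = {'x': 2, 'y': 46, 'z': 33, 'total': 81}

{'x': 2, 'y': 46, 'z': 33, 'total': 81}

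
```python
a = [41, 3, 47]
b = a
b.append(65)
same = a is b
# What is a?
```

After line 1: a = [41, 3, 47]
After line 2 (b = a is an alias, same object): a = [41, 3, 47], b = [41, 3, 47]
After line 3 (b.append mutates the shared list): a = [41, 3, 47, 65], b = [41, 3, 47, 65]
After line 4 (same = a is b; same object -> True): same = True

[41, 3, 47, 65]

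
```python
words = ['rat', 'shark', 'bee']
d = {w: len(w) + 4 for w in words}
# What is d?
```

{'rat': 7, 'shark': 9, 'bee': 7}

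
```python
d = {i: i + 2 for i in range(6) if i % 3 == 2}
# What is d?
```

{2: 4, 5: 7}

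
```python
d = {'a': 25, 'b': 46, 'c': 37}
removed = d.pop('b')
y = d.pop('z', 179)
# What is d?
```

After line 1: d = {'a': 25, 'b': 46, 'c': 37}
After line 2 (pop 'b' returns 46): d = {'a': 25, 'c': 37}, removed = 46
After line 3 (pop 'z' missing, returns default 179): d = {'a': 25, 'c': 37}, y = 179

{'a': 25, 'c': 37}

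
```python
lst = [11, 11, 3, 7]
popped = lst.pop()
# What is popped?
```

7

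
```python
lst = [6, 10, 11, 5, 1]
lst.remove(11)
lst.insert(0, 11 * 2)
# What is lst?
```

After line 1: lst = [6, 10, 11, 5, 1]
After line 2 (remove first 11): lst = [6, 10, 5, 1]
After line 3 (insert 22 at index 0): lst = [22, 6, 10, 5, 1]

[22, 6, 10, 5, 1]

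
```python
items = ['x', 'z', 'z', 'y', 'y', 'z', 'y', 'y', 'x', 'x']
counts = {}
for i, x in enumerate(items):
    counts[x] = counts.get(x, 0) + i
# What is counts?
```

Initial: counts = {}, items = ['x', 'z', 'z', 'y', 'y', 'z', 'y', 'y', 'x', 'x']
i=0, x='x': counts = {'x': 0}
i=1, x='z': counts = {'x': 0, 'z': 1}
i=2, x='z': counts = {'x': 0, 'z': 3}
i=3, x='y': counts = {'x': 0, 'z': 3, 'y': 3}
i=4, x='y': counts = {'x': 0, 'z': 3, 'y': 7}
i=5, x='z': counts = {'x': 0, 'z': 8, 'y': 7}
i=6, x='y': counts = {'x': 0, 'z': 8, 'y': 13}
i=7, x='y': counts = {'x': 0, 'z': 8, 'y': 20}
i=8, x='x': counts = {'x': 8, 'z': 8, 'y': 20}
i=9, x='x': counts = {'x': 17, 'z': 8, 'y': 20}

{'x': 17, 'z': 8, 'y': 20}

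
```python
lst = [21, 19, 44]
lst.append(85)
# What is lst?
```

[21, 19, 44, 85]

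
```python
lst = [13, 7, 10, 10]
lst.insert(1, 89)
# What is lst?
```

[13, 89, 7, 10, 10]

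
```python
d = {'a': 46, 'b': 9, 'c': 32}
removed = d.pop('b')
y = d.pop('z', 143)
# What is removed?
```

After line 1: d = {'a': 46, 'b': 9, 'c': 32}
After line 2 (pop 'b' returns 9): d = {'a': 46, 'c': 32}, removed = 9
After line 3 (pop 'z' missing, returns default 143): d = {'a': 46, 'c': 32}, y = 143

9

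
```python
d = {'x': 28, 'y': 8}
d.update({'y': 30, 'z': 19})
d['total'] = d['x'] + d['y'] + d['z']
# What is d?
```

After line 1: d = {'x': 28, 'y': 8}
After line 2 (y overwritten, z added): d = {'x': 28, 'y': 30, 'z': 19}
After line 3 (total = 28 + 30 + 19 = 77): d = {'x': 28, 'y': 30, 'z': 19, 'total': 77}

{'x': 28, 'y': 30, 'z': 19, 'total': 77}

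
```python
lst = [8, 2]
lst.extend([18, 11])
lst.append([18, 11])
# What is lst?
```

After line 1: lst = [8, 2]
After line 2 (extend unpacks [18, 11]): lst = [8, 2, 18, 11]
After line 3 (append adds [18, 11] as single element): lst = [8, 2, 18, 11, [18, 11]]

[8, 2, 18, 11, [18, 11]]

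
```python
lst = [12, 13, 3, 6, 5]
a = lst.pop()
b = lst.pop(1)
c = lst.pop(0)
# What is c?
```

After line 1: lst = [12, 13, 3, 6, 5]
After line 2 (pop() -> a = 5): lst = [12, 13, 3, 6]
After line 3 (pop(1) -> b = 13): lst = [12, 3, 6]
After line 4 (pop(0) -> c = 12): lst = [3, 6]

12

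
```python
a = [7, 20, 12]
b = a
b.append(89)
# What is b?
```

After line 1: a = [7, 20, 12]
After line 2 (b = a is an alias, same object): a = [7, 20, 12], b = [7, 20, 12]
After line 3 (b.append mutates the shared list): a = [7, 20, 12, 89], b = [7, 20, 12, 89]

[7, 20, 12, 89]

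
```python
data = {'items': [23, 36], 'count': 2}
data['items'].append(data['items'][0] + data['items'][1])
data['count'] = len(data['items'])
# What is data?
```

After line 1: data = {'items': [23, 36], 'count': 2}
After line 2 (append 23 + 36 = 59): data = {'items': [23, 36, 59], 'count': 2}
After line 3 (count = len(items) = 3): data = {'items': [23, 36, 59], 'count': 3}

{'items': [23, 36, 59], 'count': 3}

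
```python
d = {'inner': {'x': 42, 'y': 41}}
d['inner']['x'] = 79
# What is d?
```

After line 1: d = {'inner': {'x': 42, 'y': 41}}
After line 2 (inner x overwritten): d = {'inner': {'x': 79, 'y': 41}}

{'inner': {'x': 79, 'y': 41}}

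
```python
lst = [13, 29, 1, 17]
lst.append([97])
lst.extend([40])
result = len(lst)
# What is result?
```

After line 1: lst = [13, 29, 1, 17]
After line 2 (append adds [97] as single element): lst = [13, 29, 1, 17, [97]]
After line 3 (extend unpacks [40], adds 40): lst = [13, 29, 1, 17, [97], 40]
After line 4: result = len(lst) = 6

6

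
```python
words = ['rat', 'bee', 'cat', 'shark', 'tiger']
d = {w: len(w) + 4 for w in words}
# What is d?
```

{'rat': 7, 'bee': 7, 'cat': 7, 'shark': 9, 'tiger': 9}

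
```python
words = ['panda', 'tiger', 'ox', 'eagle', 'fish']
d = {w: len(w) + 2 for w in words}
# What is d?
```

{'panda': 7, 'tiger': 7, 'ox': 4, 'eagle': 7, 'fish': 6}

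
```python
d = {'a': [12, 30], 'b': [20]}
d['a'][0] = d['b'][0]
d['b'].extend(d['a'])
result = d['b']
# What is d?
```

After line 1: d = {'a': [12, 30], 'b': [20]}
After line 2 (a[0] = b[0] = 20): d = {'a': [20, 30], 'b': [20]}
After line 3 (b.extend(a) appends [20, 30]): d = {'a': [20, 30], 'b': [20, 20, 30]}
After line 4: result = d['b'] = [20, 20, 30]

{'a': [20, 30], 'b': [20, 20, 30]}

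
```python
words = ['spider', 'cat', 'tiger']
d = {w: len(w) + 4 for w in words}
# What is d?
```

{'spider': 10, 'cat': 7, 'tiger': 9}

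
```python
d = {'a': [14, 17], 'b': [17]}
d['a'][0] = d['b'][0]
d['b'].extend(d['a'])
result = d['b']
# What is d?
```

After line 1: d = {'a': [14, 17], 'b': [17]}
After line 2 (a[0] = b[0] = 17): d = {'a': [17, 17], 'b': [17]}
After line 3 (b.extend(a) appends [17, 17]): d = {'a': [17, 17], 'b': [17, 17, 17]}
After line 4: result = d['b'] = [17, 17, 17]

{'a': [17, 17], 'b': [17, 17, 17]}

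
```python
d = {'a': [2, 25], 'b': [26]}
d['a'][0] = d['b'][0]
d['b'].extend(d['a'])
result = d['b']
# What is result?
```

After line 1: d = {'a': [2, 25], 'b': [26]}
After line 2 (a[0] = b[0] = 26): d = {'a': [26, 25], 'b': [26]}
After line 3 (b.extend(a) appends [26, 25]): d = {'a': [26, 25], 'b': [26, 26, 25]}
After line 4: result = d['b'] = [26, 26, 25]

[26, 26, 25]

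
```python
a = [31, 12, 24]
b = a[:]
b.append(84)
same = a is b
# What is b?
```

After line 1: a = [31, 12, 24]
After line 2 (b = a[:] is a shallow copy, new object): a = [31, 12, 24], b = [31, 12, 24]
After line 3 (append only mutates b): a = [31, 12, 24], b = [31, 12, 24, 84]
After line 4 (same = a is b; different objects -> False): same = False

[31, 12, 24, 84]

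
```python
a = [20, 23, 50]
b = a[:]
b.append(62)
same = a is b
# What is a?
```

After line 1: a = [20, 23, 50]
After line 2 (b = a[:] is a shallow copy, new object): a = [20, 23, 50], b = [20, 23, 50]
After line 3 (append only mutates b): a = [20, 23, 50], b = [20, 23, 50, 62]
After line 4 (same = a is b; different objects -> False): same = False

[20, 23, 50]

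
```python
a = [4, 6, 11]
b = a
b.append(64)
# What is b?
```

After line 1: a = [4, 6, 11]
After line 2 (b = a is an alias, same object): a = [4, 6, 11], b = [4, 6, 11]
After line 3 (b.append mutates the shared list): a = [4, 6, 11, 64], b = [4, 6, 11, 64]

[4, 6, 11, 64]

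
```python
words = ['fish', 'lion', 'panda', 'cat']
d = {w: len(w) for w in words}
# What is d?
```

{'fish': 4, 'lion': 4, 'panda': 5, 'cat': 3}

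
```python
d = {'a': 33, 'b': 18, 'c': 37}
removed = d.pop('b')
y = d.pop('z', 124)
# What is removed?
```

After line 1: d = {'a': 33, 'b': 18, 'c': 37}
After line 2 (pop 'b' returns 18): d = {'a': 33, 'c': 37}, removed = 18
After line 3 (pop 'z' missing, returns default 124): d = {'a': 33, 'c': 37}, y = 124

18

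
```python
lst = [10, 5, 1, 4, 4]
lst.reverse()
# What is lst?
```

[4, 4, 1, 5, 10]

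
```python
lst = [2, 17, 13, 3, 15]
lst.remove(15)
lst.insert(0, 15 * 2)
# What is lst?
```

After line 1: lst = [2, 17, 13, 3, 15]
After line 2 (remove first 15): lst = [2, 17, 13, 3]
After line 3 (insert 30 at index 0): lst = [30, 2, 17, 13, 3]

[30, 2, 17, 13, 3]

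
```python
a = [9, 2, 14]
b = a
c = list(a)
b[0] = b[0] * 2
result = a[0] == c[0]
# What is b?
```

After line 1: a = [9, 2, 14]
After line 2 (b = a, alias): a = [9, 2, 14], b = [9, 2, 14]
After line 3 (c = list(a) is a copy, new object): c = [9, 2, 14]
After line 4 (b[0] = 9 * 2 = 18; mutates shared a/b): a = b = [18, 2, 14], c = [9, 2, 14]
After line 5 (a[0] = 18, c[0] = 9; result = False)

[18, 2, 14]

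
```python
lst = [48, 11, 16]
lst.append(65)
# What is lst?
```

[48, 11, 16, 65]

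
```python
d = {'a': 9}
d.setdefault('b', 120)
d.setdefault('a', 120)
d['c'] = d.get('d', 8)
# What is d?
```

After line 1: d = {'a': 9}
After line 2 (setdefault adds 'b'=120): d = {'a': 9, 'b': 120}
After line 3 (setdefault 'a' no-op, already exists): d = {'a': 9, 'b': 120}
After line 4 (get('d', 8) returns default since 'd' not in d): d = {'a': 9, 'b': 120, 'c': 8}

{'a': 9, 'b': 120, 'c': 8}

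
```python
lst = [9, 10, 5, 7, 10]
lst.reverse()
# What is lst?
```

[10, 7, 5, 10, 9]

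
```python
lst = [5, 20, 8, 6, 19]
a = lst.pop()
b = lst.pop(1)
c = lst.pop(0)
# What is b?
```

After line 1: lst = [5, 20, 8, 6, 19]
After line 2 (pop() -> a = 19): lst = [5, 20, 8, 6]
After line 3 (pop(1) -> b = 20): lst = [5, 8, 6]
After line 4 (pop(0) -> c = 5): lst = [8, 6]

20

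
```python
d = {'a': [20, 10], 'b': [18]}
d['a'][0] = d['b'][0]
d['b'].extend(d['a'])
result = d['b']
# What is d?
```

After line 1: d = {'a': [20, 10], 'b': [18]}
After line 2 (a[0] = b[0] = 18): d = {'a': [18, 10], 'b': [18]}
After line 3 (b.extend(a) appends [18, 10]): d = {'a': [18, 10], 'b': [18, 18, 10]}
After line 4: result = d['b'] = [18, 18, 10]

{'a': [18, 10], 'b': [18, 18, 10]}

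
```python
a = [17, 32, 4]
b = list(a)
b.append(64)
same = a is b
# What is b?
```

After line 1: a = [17, 32, 4]
After line 2 (b = list(a) is a shallow copy, new object): a = [17, 32, 4], b = [17, 32, 4]
After line 3 (append only mutates b): a = [17, 32, 4], b = [17, 32, 4, 64]
After line 4 (same = a is b; different objects -> False): same = False

[17, 32, 4, 64]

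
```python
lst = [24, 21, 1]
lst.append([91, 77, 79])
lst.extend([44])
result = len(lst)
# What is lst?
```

After line 1: lst = [24, 21, 1]
After line 2 (append adds [91, 77, 79] as single element): lst = [24, 21, 1, [91, 77, 79]]
After line 3 (extend unpacks [44], adds 44): lst = [24, 21, 1, [91, 77, 79], 44]
After line 4: result = len(lst) = 5

[24, 21, 1, [91, 77, 79], 44]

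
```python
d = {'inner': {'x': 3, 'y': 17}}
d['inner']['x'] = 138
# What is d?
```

After line 1: d = {'inner': {'x': 3, 'y': 17}}
After line 2 (inner x overwritten): d = {'inner': {'x': 138, 'y': 17}}

{'inner': {'x': 138, 'y': 17}}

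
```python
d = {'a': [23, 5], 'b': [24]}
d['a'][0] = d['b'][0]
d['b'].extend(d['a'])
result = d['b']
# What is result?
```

After line 1: d = {'a': [23, 5], 'b': [24]}
After line 2 (a[0] = b[0] = 24): d = {'a': [24, 5], 'b': [24]}
After line 3 (b.extend(a) appends [24, 5]): d = {'a': [24, 5], 'b': [24, 24, 5]}
After line 4: result = d['b'] = [24, 24, 5]

[24, 24, 5]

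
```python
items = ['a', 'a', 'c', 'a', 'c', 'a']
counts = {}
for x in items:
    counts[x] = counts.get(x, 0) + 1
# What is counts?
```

Initial: counts = {}, items = ['a', 'a', 'c', 'a', 'c', 'a']
See 'a': counts = {'a': 1}
See 'a': counts = {'a': 2}
See 'c': counts = {'a': 2, 'c': 1}
See 'a': counts = {'a': 3, 'c': 1}
See 'c': counts = {'a': 3, 'c': 2}
See 'a': counts = {'a': 4, 'c': 2}

{'a': 4, 'c': 2}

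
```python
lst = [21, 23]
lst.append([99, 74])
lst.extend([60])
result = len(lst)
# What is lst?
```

After line 1: lst = [21, 23]
After line 2 (append adds [99, 74] as single element): lst = [21, 23, [99, 74]]
After line 3 (extend unpacks [60], adds 60): lst = [21, 23, [99, 74], 60]
After line 4: result = len(lst) = 4

[21, 23, [99, 74], 60]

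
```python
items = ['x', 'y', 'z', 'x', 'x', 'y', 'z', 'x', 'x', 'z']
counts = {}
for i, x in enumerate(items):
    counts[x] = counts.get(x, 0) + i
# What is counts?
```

Initial: counts = {}, items = ['x', 'y', 'z', 'x', 'x', 'y', 'z', 'x', 'x', 'z']
i=0, x='x': counts = {'x': 0}
i=1, x='y': counts = {'x': 0, 'y': 1}
i=2, x='z': counts = {'x': 0, 'y': 1, 'z': 2}
i=3, x='x': counts = {'x': 3, 'y': 1, 'z': 2}
i=4, x='x': counts = {'x': 7, 'y': 1, 'z': 2}
i=5, x='y': counts = {'x': 7, 'y': 6, 'z': 2}
i=6, x='z': counts = {'x': 7, 'y': 6, 'z': 8}
i=7, x='x': counts = {'x': 14, 'y': 6, 'z': 8}
i=8, x='x': counts = {'x': 22, 'y': 6, 'z': 8}
i=9, x='z': counts = {'x': 22, 'y': 6, 'z': 17}

{'x': 22, 'y': 6, 'z': 17}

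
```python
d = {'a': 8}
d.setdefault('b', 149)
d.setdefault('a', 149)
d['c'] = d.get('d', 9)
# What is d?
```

After line 1: d = {'a': 8}
After line 2 (setdefault adds 'b'=149): d = {'a': 8, 'b': 149}
After line 3 (setdefault 'a' no-op, already exists): d = {'a': 8, 'b': 149}
After line 4 (get('d', 9) returns default since 'd' not in d): d = {'a': 8, 'b': 149, 'c': 9}

{'a': 8, 'b': 149, 'c': 9}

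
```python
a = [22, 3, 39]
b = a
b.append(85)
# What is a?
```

After line 1: a = [22, 3, 39]
After line 2 (b = a is an alias, same object): a = [22, 3, 39], b = [22, 3, 39]
After line 3 (b.append mutates the shared list): a = [22, 3, 39, 85], b = [22, 3, 39, 85]

[22, 3, 39, 85]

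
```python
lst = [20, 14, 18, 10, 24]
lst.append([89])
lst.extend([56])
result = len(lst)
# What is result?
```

After line 1: lst = [20, 14, 18, 10, 24]
After line 2 (append adds [89] as single element): lst = [20, 14, 18, 10, 24, [89]]
After line 3 (extend unpacks [56], adds 56): lst = [20, 14, 18, 10, 24, [89], 56]
After line 4: result = len(lst) = 7

7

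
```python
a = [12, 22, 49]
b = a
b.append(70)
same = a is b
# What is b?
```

After line 1: a = [12, 22, 49]
After line 2 (b = a is an alias, same object): a = [12, 22, 49], b = [12, 22, 49]
After line 3 (b.append mutates the shared list): a = [12, 22, 49, 70], b = [12, 22, 49, 70]
After line 4 (same = a is b; same object -> True): same = True

[12, 22, 49, 70]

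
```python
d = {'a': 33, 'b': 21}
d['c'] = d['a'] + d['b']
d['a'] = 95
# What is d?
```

After line 1: d = {'a': 33, 'b': 21}
After line 2 (d['c'] = 33 + 21): d = {'a': 33, 'b': 21, 'c': 54}
After line 3: d = {'a': 95, 'b': 21, 'c': 54}

{'a': 95, 'b': 21, 'c': 54}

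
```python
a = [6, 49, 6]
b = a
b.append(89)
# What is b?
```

After line 1: a = [6, 49, 6]
After line 2 (b = a is an alias, same object): a = [6, 49, 6], b = [6, 49, 6]
After line 3 (b.append mutates the shared list): a = [6, 49, 6, 89], b = [6, 49, 6, 89]

[6, 49, 6, 89]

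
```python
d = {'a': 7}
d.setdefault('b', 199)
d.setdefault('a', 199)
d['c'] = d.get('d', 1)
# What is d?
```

After line 1: d = {'a': 7}
After line 2 (setdefault adds 'b'=199): d = {'a': 7, 'b': 199}
After line 3 (setdefault 'a' no-op, already exists): d = {'a': 7, 'b': 199}
After line 4 (get('d', 1) returns default since 'd' not in d): d = {'a': 7, 'b': 199, 'c': 1}

{'a': 7, 'b': 199, 'c': 1}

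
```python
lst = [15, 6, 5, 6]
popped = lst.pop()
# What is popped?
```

6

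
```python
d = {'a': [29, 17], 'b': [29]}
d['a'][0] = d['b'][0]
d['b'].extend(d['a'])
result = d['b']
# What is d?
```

After line 1: d = {'a': [29, 17], 'b': [29]}
After line 2 (a[0] = b[0] = 29): d = {'a': [29, 17], 'b': [29]}
After line 3 (b.extend(a) appends [29, 17]): d = {'a': [29, 17], 'b': [29, 29, 17]}
After line 4: result = d['b'] = [29, 29, 17]

{'a': [29, 17], 'b': [29, 29, 17]}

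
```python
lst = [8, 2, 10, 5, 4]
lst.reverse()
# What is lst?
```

[4, 5, 10, 2, 8]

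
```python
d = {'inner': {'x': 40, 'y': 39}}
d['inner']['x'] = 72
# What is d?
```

After line 1: d = {'inner': {'x': 40, 'y': 39}}
After line 2 (inner x overwritten): d = {'inner': {'x': 72, 'y': 39}}

{'inner': {'x': 72, 'y': 39}}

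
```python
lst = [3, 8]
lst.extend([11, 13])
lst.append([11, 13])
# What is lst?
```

After line 1: lst = [3, 8]
After line 2 (extend unpacks [11, 13]): lst = [3, 8, 11, 13]
After line 3 (append adds [11, 13] as single element): lst = [3, 8, 11, 13, [11, 13]]

[3, 8, 11, 13, [11, 13]]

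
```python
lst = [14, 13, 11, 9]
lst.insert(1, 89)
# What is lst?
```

[14, 89, 13, 11, 9]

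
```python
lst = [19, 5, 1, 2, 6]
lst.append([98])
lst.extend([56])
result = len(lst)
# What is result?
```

After line 1: lst = [19, 5, 1, 2, 6]
After line 2 (append adds [98] as single element): lst = [19, 5, 1, 2, 6, [98]]
After line 3 (extend unpacks [56], adds 56): lst = [19, 5, 1, 2, 6, [98], 56]
After line 4: result = len(lst) = 7

7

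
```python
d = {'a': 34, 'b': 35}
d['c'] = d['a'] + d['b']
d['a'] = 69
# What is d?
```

After line 1: d = {'a': 34, 'b': 35}
After line 2 (d['c'] = 34 + 35): d = {'a': 34, 'b': 35, 'c': 69}
After line 3: d = {'a': 69, 'b': 35, 'c': 69}

{'a': 69, 'b': 35, 'c': 69}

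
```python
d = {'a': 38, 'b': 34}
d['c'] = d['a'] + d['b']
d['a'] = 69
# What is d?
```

After line 1: d = {'a': 38, 'b': 34}
After line 2 (d['c'] = 38 + 34): d = {'a': 38, 'b': 34, 'c': 72}
After line 3: d = {'a': 69, 'b': 34, 'c': 72}

{'a': 69, 'b': 34, 'c': 72}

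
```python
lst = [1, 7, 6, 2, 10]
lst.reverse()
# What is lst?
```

[10, 2, 6, 7, 1]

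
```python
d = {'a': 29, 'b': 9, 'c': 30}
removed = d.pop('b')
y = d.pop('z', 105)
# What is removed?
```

After line 1: d = {'a': 29, 'b': 9, 'c': 30}
After line 2 (pop 'b' returns 9): d = {'a': 29, 'c': 30}, removed = 9
After line 3 (pop 'z' missing, returns default 105): d = {'a': 29, 'c': 30}, y = 105

9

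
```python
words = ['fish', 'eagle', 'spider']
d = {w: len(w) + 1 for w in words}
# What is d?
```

{'fish': 5, 'eagle': 6, 'spider': 7}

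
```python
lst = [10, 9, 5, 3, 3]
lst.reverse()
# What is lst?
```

[3, 3, 5, 9, 10]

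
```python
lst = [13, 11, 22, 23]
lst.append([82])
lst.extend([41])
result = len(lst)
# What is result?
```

After line 1: lst = [13, 11, 22, 23]
After line 2 (append adds [82] as single element): lst = [13, 11, 22, 23, [82]]
After line 3 (extend unpacks [41], adds 41): lst = [13, 11, 22, 23, [82], 41]
After line 4: result = len(lst) = 6

6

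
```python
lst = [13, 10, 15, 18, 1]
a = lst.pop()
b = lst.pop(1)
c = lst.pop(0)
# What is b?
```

After line 1: lst = [13, 10, 15, 18, 1]
After line 2 (pop() -> a = 1): lst = [13, 10, 15, 18]
After line 3 (pop(1) -> b = 10): lst = [13, 15, 18]
After line 4 (pop(0) -> c = 13): lst = [15, 18]

10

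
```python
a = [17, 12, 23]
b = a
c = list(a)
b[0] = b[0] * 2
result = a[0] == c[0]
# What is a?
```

After line 1: a = [17, 12, 23]
After line 2 (b = a, alias): a = [17, 12, 23], b = [17, 12, 23]
After line 3 (c = list(a) is a copy, new object): c = [17, 12, 23]
After line 4 (b[0] = 17 * 2 = 34; mutates shared a/b): a = b = [34, 12, 23], c = [17, 12, 23]
After line 5 (a[0] = 34, c[0] = 17; result = False)

[34, 12, 23]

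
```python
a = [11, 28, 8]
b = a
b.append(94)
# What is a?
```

After line 1: a = [11, 28, 8]
After line 2 (b = a is an alias, same object): a = [11, 28, 8], b = [11, 28, 8]
After line 3 (b.append mutates the shared list): a = [11, 28, 8, 94], b = [11, 28, 8, 94]

[11, 28, 8, 94]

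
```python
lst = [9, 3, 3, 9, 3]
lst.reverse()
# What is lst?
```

[3, 9, 3, 3, 9]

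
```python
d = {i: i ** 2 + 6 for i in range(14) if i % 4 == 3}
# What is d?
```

{3: 15, 7: 55, 11: 127}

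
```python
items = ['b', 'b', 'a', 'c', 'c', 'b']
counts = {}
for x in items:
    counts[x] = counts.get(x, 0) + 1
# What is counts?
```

Initial: counts = {}, items = ['b', 'b', 'a', 'c', 'c', 'b']
See 'b': counts = {'b': 1}
See 'b': counts = {'b': 2}
See 'a': counts = {'b': 2, 'a': 1}
See 'c': counts = {'b': 2, 'a': 1, 'c': 1}
See 'c': counts = {'b': 2, 'a': 1, 'c': 2}
See 'b': counts = {'b': 3, 'a': 1, 'c': 2}

{'b': 3, 'a': 1, 'c': 2}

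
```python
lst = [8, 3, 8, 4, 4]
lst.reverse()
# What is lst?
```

[4, 4, 8, 3, 8]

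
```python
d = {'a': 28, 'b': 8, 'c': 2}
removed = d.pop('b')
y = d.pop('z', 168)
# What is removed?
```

After line 1: d = {'a': 28, 'b': 8, 'c': 2}
After line 2 (pop 'b' returns 8): d = {'a': 28, 'c': 2}, removed = 8
After line 3 (pop 'z' missing, returns default 168): d = {'a': 28, 'c': 2}, y = 168

8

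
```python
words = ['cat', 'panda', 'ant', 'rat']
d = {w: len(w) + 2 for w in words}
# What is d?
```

{'cat': 5, 'panda': 7, 'ant': 5, 'rat': 5}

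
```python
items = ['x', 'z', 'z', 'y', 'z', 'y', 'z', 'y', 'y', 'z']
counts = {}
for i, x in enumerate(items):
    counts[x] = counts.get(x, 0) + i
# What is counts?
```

Initial: counts = {}, items = ['x', 'z', 'z', 'y', 'z', 'y', 'z', 'y', 'y', 'z']
i=0, x='x': counts = {'x': 0}
i=1, x='z': counts = {'x': 0, 'z': 1}
i=2, x='z': counts = {'x': 0, 'z': 3}
i=3, x='y': counts = {'x': 0, 'z': 3, 'y': 3}
i=4, x='z': counts = {'x': 0, 'z': 7, 'y': 3}
i=5, x='y': counts = {'x': 0, 'z': 7, 'y': 8}
i=6, x='z': counts = {'x': 0, 'z': 13, 'y': 8}
i=7, x='y': counts = {'x': 0, 'z': 13, 'y': 15}
i=8, x='y': counts = {'x': 0, 'z': 13, 'y': 23}
i=9, x='z': counts = {'x': 0, 'z': 22, 'y': 23}

{'x': 0, 'z': 22, 'y': 23}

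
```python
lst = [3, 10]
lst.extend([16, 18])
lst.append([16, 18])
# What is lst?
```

After line 1: lst = [3, 10]
After line 2 (extend unpacks [16, 18]): lst = [3, 10, 16, 18]
After line 3 (append adds [16, 18] as single element): lst = [3, 10, 16, 18, [16, 18]]

[3, 10, 16, 18, [16, 18]]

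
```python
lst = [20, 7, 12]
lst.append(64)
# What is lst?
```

[20, 7, 12, 64]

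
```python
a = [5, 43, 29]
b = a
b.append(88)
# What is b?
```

After line 1: a = [5, 43, 29]
After line 2 (b = a is an alias, same object): a = [5, 43, 29], b = [5, 43, 29]
After line 3 (b.append mutates the shared list): a = [5, 43, 29, 88], b = [5, 43, 29, 88]

[5, 43, 29, 88]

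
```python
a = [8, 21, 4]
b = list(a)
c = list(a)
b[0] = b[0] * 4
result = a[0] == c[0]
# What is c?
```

After line 1: a = [8, 21, 4]
After line 2 (b = list(a), copy): a = [8, 21, 4], b = [8, 21, 4]
After line 3 (c = list(a) is a copy, new object): c = [8, 21, 4]
After line 4 (b[0] = 8 * 4 = 32; only b mutates (copy)): a = [8, 21, 4], b = [32, 21, 4], c = [8, 21, 4]
After line 5 (a[0] = 8, c[0] = 8; result = True)

[8, 21, 4]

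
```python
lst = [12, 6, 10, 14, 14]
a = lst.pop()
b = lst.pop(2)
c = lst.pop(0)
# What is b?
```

After line 1: lst = [12, 6, 10, 14, 14]
After line 2 (pop() -> a = 14): lst = [12, 6, 10, 14]
After line 3 (pop(2) -> b = 10): lst = [12, 6, 14]
After line 4 (pop(0) -> c = 12): lst = [6, 14]

10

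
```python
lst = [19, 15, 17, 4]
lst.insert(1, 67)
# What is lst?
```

[19, 67, 15, 17, 4]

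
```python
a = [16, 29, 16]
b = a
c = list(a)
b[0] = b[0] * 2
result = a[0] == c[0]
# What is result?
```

After line 1: a = [16, 29, 16]
After line 2 (b = a, alias): a = [16, 29, 16], b = [16, 29, 16]
After line 3 (c = list(a) is a copy, new object): c = [16, 29, 16]
After line 4 (b[0] = 16 * 2 = 32; mutates shared a/b): a = b = [32, 29, 16], c = [16, 29, 16]
After line 5 (a[0] = 32, c[0] = 16; result = False)

False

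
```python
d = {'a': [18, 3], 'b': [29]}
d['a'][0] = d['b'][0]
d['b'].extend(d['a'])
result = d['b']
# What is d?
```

After line 1: d = {'a': [18, 3], 'b': [29]}
After line 2 (a[0] = b[0] = 29): d = {'a': [29, 3], 'b': [29]}
After line 3 (b.extend(a) appends [29, 3]): d = {'a': [29, 3], 'b': [29, 29, 3]}
After line 4: result = d['b'] = [29, 29, 3]

{'a': [29, 3], 'b': [29, 29, 3]}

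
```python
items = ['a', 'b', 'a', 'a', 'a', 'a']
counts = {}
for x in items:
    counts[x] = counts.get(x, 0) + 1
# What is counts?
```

Initial: counts = {}, items = ['a', 'b', 'a', 'a', 'a', 'a']
See 'a': counts = {'a': 1}
See 'b': counts = {'a': 1, 'b': 1}
See 'a': counts = {'a': 2, 'b': 1}
See 'a': counts = {'a': 3, 'b': 1}
See 'a': counts = {'a': 4, 'b': 1}
See 'a': counts = {'a': 5, 'b': 1}

{'a': 5, 'b': 1}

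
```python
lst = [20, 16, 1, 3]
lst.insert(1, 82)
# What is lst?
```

[20, 82, 16, 1, 3]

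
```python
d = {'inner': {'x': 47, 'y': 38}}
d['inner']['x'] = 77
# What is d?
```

After line 1: d = {'inner': {'x': 47, 'y': 38}}
After line 2 (inner x overwritten): d = {'inner': {'x': 77, 'y': 38}}

{'inner': {'x': 77, 'y': 38}}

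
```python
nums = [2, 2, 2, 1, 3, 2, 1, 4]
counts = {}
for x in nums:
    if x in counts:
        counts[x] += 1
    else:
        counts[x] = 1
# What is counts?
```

Initial: counts = {}, nums = [2, 2, 2, 1, 3, 2, 1, 4]
See 2: counts = {2: 1}
See 2: counts = {2: 2}
See 2: counts = {2: 3}
See 1: counts = {2: 3, 1: 1}
See 3: counts = {2: 3, 1: 1, 3: 1}
See 2: counts = {2: 4, 1: 1, 3: 1}
See 1: counts = {2: 4, 1: 2, 3: 1}
See 4: counts = {2: 4, 1: 2, 3: 1, 4: 1}

{2: 4, 1: 2, 3: 1, 4: 1}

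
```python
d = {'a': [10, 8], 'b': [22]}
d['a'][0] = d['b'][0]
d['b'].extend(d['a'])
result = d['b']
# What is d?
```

After line 1: d = {'a': [10, 8], 'b': [22]}
After line 2 (a[0] = b[0] = 22): d = {'a': [22, 8], 'b': [22]}
After line 3 (b.extend(a) appends [22, 8]): d = {'a': [22, 8], 'b': [22, 22, 8]}
After line 4: result = d['b'] = [22, 22, 8]

{'a': [22, 8], 'b': [22, 22, 8]}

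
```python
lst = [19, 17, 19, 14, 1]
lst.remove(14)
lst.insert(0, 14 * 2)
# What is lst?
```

After line 1: lst = [19, 17, 19, 14, 1]
After line 2 (remove first 14): lst = [19, 17, 19, 1]
After line 3 (insert 28 at index 0): lst = [28, 19, 17, 19, 1]

[28, 19, 17, 19, 1]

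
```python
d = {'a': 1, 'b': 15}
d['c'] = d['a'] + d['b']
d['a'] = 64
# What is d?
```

After line 1: d = {'a': 1, 'b': 15}
After line 2 (d['c'] = 1 + 15): d = {'a': 1, 'b': 15, 'c': 16}
After line 3: d = {'a': 64, 'b': 15, 'c': 16}

{'a': 64, 'b': 15, 'c': 16}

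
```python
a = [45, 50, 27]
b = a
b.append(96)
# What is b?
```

After line 1: a = [45, 50, 27]
After line 2 (b = a is an alias, same object): a = [45, 50, 27], b = [45, 50, 27]
After line 3 (b.append mutates the shared list): a = [45, 50, 27, 96], b = [45, 50, 27, 96]

[45, 50, 27, 96]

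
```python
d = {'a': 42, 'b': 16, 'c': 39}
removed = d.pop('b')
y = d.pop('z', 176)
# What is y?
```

After line 1: d = {'a': 42, 'b': 16, 'c': 39}
After line 2 (pop 'b' returns 16): d = {'a': 42, 'c': 39}, removed = 16
After line 3 (pop 'z' missing, returns default 176): d = {'a': 42, 'c': 39}, y = 176

176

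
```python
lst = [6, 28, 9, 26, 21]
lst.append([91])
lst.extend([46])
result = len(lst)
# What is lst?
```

After line 1: lst = [6, 28, 9, 26, 21]
After line 2 (append adds [91] as single element): lst = [6, 28, 9, 26, 21, [91]]
After line 3 (extend unpacks [46], adds 46): lst = [6, 28, 9, 26, 21, [91], 46]
After line 4: result = len(lst) = 7

[6, 28, 9, 26, 21, [91], 46]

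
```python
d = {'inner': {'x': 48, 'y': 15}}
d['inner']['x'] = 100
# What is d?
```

After line 1: d = {'inner': {'x': 48, 'y': 15}}
After line 2 (inner x overwritten): d = {'inner': {'x': 100, 'y': 15}}

{'inner': {'x': 100, 'y': 15}}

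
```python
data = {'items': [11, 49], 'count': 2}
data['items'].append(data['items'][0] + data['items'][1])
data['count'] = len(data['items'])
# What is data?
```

After line 1: data = {'items': [11, 49], 'count': 2}
After line 2 (append 11 + 49 = 60): data = {'items': [11, 49, 60], 'count': 2}
After line 3 (count = len(items) = 3): data = {'items': [11, 49, 60], 'count': 3}

{'items': [11, 49, 60], 'count': 3}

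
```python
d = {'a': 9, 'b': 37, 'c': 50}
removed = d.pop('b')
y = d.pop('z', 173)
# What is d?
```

After line 1: d = {'a': 9, 'b': 37, 'c': 50}
After line 2 (pop 'b' returns 37): d = {'a': 9, 'c': 50}, removed = 37
After line 3 (pop 'z' missing, returns default 173): d = {'a': 9, 'c': 50}, y = 173

{'a': 9, 'c': 50}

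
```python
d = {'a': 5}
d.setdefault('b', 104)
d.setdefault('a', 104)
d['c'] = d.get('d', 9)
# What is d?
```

After line 1: d = {'a': 5}
After line 2 (setdefault adds 'b'=104): d = {'a': 5, 'b': 104}
After line 3 (setdefault 'a' no-op, already exists): d = {'a': 5, 'b': 104}
After line 4 (get('d', 9) returns default since 'd' not in d): d = {'a': 5, 'b': 104, 'c': 9}

{'a': 5, 'b': 104, 'c': 9}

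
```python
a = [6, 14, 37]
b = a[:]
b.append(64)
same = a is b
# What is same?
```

After line 1: a = [6, 14, 37]
After line 2 (b = a[:] is a shallow copy, new object): a = [6, 14, 37], b = [6, 14, 37]
After line 3 (append only mutates b): a = [6, 14, 37], b = [6, 14, 37, 64]
After line 4 (same = a is b; different objects -> False): same = False

False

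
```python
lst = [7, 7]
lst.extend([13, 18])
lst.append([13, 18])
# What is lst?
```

After line 1: lst = [7, 7]
After line 2 (extend unpacks [13, 18]): lst = [7, 7, 13, 18]
After line 3 (append adds [13, 18] as single element): lst = [7, 7, 13, 18, [13, 18]]

[7, 7, 13, 18, [13, 18]]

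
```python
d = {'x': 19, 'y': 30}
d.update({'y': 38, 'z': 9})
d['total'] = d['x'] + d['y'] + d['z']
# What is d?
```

After line 1: d = {'x': 19, 'y': 30}
After line 2 (y overwritten, z added): d = {'x': 19, 'y': 38, 'z': 9}
After line 3 (total = 19 + 38 + 9 = 66): d = {'x': 19, 'y': 38, 'z': 9, 'total': 66}

{'x': 19, 'y': 38, 'z': 9, 'total': 66}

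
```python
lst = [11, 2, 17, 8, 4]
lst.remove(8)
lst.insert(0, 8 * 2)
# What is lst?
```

After line 1: lst = [11, 2, 17, 8, 4]
After line 2 (remove first 8): lst = [11, 2, 17, 4]
After line 3 (insert 16 at index 0): lst = [16, 11, 2, 17, 4]

[16, 11, 2, 17, 4]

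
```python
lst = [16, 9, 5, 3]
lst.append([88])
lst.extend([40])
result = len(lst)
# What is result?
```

After line 1: lst = [16, 9, 5, 3]
After line 2 (append adds [88] as single element): lst = [16, 9, 5, 3, [88]]
After line 3 (extend unpacks [40], adds 40): lst = [16, 9, 5, 3, [88], 40]
After line 4: result = len(lst) = 6

6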